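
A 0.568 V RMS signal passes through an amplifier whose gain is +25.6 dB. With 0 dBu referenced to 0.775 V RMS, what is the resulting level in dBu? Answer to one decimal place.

Input level: 20·log₁₀(0.568/0.775) = -2.70 dBu.
Output: -2.70 + 25.6 = +22.9 dBu.

+22.9 dBu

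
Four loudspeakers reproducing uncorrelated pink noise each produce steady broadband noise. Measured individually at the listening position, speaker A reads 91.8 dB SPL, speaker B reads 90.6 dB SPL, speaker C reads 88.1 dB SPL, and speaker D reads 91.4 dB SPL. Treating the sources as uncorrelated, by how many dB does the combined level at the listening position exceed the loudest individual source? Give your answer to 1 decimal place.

Add the sources as powers (linear), then convert back to dB:
L_total = 10·log₁₀(10^(91.8/10) + 10^(90.6/10) + 10^(88.1/10) + 10^(91.4/10)) = 96.71 dB SPL.
Excess over the loudest (91.8 dB): 96.71 − 91.8 = 4.9 dB.

4.9 dB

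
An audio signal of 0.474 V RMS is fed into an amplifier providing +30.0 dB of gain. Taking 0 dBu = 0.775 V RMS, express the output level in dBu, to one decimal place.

+25.7 dBu

Input level: 20·log₁₀(0.474/0.775) = -4.27 dBu.
Output: -4.27 + 30.0 = +25.7 dBu.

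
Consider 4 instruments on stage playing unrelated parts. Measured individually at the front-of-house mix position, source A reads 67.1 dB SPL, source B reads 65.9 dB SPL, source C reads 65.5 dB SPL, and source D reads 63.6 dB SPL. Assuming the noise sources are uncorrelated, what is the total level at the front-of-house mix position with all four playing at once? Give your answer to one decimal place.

71.7 dB SPL

Uncorrelated sources add in intensity (power), not in dB.
L_total = 10·log₁₀(10^(67.1/10) + 10^(65.9/10) + 10^(65.5/10) + 10^(63.6/10)) = 10·log₁₀(14860000) = 71.7 dB SPL.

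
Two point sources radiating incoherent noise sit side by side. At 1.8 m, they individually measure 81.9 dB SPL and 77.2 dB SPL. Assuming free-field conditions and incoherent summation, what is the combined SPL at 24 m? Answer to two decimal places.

Combined at 1.8 m: 10·log₁₀(10^(81.9/10)+10^(77.2/10)) = 83.167 dB SPL.
Then apply −20·log₁₀(24/1.8) = -22.499 dB → 60.67 dB SPL.

60.67 dB SPL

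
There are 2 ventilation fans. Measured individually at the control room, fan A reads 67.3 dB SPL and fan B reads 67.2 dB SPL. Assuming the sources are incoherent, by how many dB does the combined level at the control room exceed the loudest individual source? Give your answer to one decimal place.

Incoherent sources sum as intensities:
L_total = 10·log₁₀(10^(67.3/10) + 10^(67.2/10)) = 70.26 dB SPL.
Excess over the loudest (67.3 dB): 70.26 − 67.3 = 3.0 dB.

3.0 dB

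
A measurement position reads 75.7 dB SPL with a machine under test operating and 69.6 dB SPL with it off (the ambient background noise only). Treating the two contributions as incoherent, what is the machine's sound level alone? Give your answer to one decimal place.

Subtract intensities: L_src = 10·log₁₀(10^(L_total/10) − 10^(L_bg/10)).
L_src = 10·log₁₀(10^(75.7/10) − 10^(69.6/10)) = 10·log₁₀(28030000) = 74.5 dB SPL.

74.5 dB SPL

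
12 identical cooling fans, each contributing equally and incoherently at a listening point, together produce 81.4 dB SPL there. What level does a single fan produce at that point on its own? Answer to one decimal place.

12 equal incoherent sources add 10·log₁₀(12) = 10.79 dB over one source.
L_one = 81.4 − 10.79 = 70.6 dB SPL.

70.6 dB SPL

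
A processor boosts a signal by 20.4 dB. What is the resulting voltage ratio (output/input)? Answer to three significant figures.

Voltage ratio = 10^(dB/20).
10^(20.4/20) = 10^(1.020) = 10.5.

10.5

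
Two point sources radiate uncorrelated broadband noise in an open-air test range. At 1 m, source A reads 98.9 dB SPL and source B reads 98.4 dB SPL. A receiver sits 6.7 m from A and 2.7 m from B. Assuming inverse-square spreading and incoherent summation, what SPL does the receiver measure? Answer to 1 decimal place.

At the listener: L_A = 98.9 − 20·log₁₀(6.7) = 82.38 dB; L_B = 98.4 − 20·log₁₀(2.7) = 89.77 dB.
Combined: 10·log₁₀(10^(82.38/10)+10^(89.77/10)) = 90.5 dB SPL.

90.5 dB SPL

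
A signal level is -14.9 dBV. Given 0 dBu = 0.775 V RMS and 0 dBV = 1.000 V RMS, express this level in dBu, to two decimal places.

The offset between the scales is 20·log₁₀(0.775/1.000) = −2.214 dB.
So dBu = -14.9 + 2.214 = -12.69 dBu.

-12.69 dBu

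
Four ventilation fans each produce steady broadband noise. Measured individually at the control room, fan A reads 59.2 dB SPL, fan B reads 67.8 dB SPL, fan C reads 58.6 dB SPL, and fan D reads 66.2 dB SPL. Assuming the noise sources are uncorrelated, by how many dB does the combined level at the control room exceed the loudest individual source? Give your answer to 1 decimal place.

2.9 dB

Incoherent sources sum as intensities:
L_total = 10·log₁₀(10^(59.2/10) + 10^(67.8/10) + 10^(58.6/10) + 10^(66.2/10)) = 70.70 dB SPL.
Excess over the loudest (67.8 dB): 70.70 − 67.8 = 2.9 dB.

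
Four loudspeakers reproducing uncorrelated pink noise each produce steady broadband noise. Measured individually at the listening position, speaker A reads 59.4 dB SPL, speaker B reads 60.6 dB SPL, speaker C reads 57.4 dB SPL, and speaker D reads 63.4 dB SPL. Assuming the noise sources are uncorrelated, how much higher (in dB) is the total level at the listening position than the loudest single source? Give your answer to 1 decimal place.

3.4 dB

Uncorrelated sources add in intensity (power), not in dB.
L_total = 10·log₁₀(10^(59.4/10) + 10^(60.6/10) + 10^(57.4/10) + 10^(63.4/10)) = 66.77 dB SPL.
Excess over the loudest (63.4 dB): 66.77 − 63.4 = 3.4 dB.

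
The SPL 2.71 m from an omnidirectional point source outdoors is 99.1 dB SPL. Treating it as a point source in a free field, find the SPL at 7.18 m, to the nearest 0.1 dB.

90.6 dB SPL

For a point source in a free field, ΔL = −20·log₁₀(d₂/d₁).
ΔL = −20·log₁₀(7.18/2.71) = -8.46 dB, so L₂ = 99.1 + (-8.46) = 90.6 dB SPL.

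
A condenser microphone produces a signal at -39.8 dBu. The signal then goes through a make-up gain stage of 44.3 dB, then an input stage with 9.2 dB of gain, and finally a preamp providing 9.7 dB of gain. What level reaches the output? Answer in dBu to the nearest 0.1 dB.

+23.4 dBu

Cascaded gains and losses add directly in dB.
-39.8 + 44.3 + 9.2 + 9.7 = +23.4 dBu.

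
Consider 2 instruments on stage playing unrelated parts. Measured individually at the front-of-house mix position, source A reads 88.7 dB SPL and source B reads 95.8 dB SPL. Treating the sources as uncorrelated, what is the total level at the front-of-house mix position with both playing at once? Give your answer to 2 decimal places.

96.57 dB SPL

Uncorrelated sources add in intensity (power), not in dB.
L_total = 10·log₁₀(10^(88.7/10) + 10^(95.8/10)) = 10·log₁₀(4543000000) = 96.57 dB SPL.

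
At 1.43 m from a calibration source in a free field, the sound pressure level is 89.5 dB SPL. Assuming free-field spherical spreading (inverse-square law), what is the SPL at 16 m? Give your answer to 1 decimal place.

Free-field point source: level drops by 20·log₁₀ of the distance ratio.
ΔL = −20·log₁₀(16/1.43) = -20.98 dB, so L₂ = 89.5 + (-20.98) = 68.5 dB SPL.

68.5 dB SPL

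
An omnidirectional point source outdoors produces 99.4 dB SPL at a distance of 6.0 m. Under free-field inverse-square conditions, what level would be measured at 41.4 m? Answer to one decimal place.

Free-field point source: level drops by 20·log₁₀ of the distance ratio.
ΔL = −20·log₁₀(41.4/6.0) = -16.78 dB, so L₂ = 99.4 + (-16.78) = 82.6 dB SPL.

82.6 dB SPL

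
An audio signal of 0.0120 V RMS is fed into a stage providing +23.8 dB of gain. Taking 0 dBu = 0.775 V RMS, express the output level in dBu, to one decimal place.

Input level: 20·log₁₀(0.0120/0.775) = -36.20 dBu.
Output: -36.20 + 23.8 = -12.4 dBu.

-12.4 dBu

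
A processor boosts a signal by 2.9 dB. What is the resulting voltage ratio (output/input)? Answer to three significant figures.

1.40

Voltage ratio = 10^(dB/20).
10^(2.9/20) = 10^(0.1450) = 1.40.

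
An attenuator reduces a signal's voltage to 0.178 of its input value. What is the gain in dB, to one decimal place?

Voltage ratio → dB uses the 20·log₁₀ form:
20·log₁₀(0.178) = -15.0 dB.

-15.0 dB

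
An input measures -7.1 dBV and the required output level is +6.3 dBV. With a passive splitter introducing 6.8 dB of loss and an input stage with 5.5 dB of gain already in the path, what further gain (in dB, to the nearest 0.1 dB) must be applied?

14.7 dB

The required make-up gain is the shortfall in the dB sum.
G = +6.3 − (-7.1) + 6.8 − 5.5 = 14.7 dB.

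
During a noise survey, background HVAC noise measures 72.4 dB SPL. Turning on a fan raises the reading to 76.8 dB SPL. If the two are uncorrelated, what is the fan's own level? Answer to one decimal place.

74.8 dB SPL

Subtract intensities: L_src = 10·log₁₀(10^(L_total/10) − 10^(L_bg/10)).
L_src = 10·log₁₀(10^(76.8/10) − 10^(72.4/10)) = 10·log₁₀(30490000) = 74.8 dB SPL.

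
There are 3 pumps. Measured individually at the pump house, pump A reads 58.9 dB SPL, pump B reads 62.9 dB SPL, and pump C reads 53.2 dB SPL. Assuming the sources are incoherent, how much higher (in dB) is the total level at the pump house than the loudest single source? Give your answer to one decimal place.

1.8 dB

Incoherent sources sum as intensities:
L_total = 10·log₁₀(10^(58.9/10) + 10^(62.9/10) + 10^(53.2/10)) = 64.68 dB SPL.
Excess over the loudest (62.9 dB): 64.68 − 62.9 = 1.8 dB.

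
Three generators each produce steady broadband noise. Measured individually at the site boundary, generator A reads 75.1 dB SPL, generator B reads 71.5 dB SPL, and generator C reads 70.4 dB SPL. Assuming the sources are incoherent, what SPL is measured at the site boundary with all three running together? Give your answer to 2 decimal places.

Add the sources as powers (linear), then convert back to dB:
L_total = 10·log₁₀(10^(75.1/10) + 10^(71.5/10) + 10^(70.4/10)) = 10·log₁₀(57450000) = 77.59 dB SPL.

77.59 dB SPL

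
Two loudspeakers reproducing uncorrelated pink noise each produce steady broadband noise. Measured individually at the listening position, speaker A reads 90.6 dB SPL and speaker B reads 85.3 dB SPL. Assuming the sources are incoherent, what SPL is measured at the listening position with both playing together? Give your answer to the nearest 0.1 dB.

Incoherent sources sum as intensities:
L_total = 10·log₁₀(10^(90.6/10) + 10^(85.3/10)) = 10·log₁₀(1487000000) = 91.7 dB SPL.

91.7 dB SPL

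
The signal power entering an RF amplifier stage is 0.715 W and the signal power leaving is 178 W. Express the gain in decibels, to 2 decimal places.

For a power ratio, dB = 10·log₁₀(P₂/P₁).
10·log₁₀(178/0.715) = 10·log₁₀(249.0) = 23.96 dB.

23.96 dB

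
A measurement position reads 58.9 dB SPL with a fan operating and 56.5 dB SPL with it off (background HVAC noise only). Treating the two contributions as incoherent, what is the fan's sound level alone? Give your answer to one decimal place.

Remove the background by subtracting linear intensities:
L_src = 10·log₁₀(10^(58.9/10) − 10^(56.5/10)) = 10·log₁₀(329600) = 55.2 dB SPL.

55.2 dB SPL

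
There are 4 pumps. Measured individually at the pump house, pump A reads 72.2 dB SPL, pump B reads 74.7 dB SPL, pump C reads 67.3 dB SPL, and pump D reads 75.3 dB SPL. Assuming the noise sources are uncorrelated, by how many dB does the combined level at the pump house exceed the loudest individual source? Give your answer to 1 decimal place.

Incoherent sources sum as intensities:
L_total = 10·log₁₀(10^(72.2/10) + 10^(74.7/10) + 10^(67.3/10) + 10^(75.3/10)) = 79.31 dB SPL.
Excess over the loudest (75.3 dB): 79.31 − 75.3 = 4.0 dB.

4.0 dB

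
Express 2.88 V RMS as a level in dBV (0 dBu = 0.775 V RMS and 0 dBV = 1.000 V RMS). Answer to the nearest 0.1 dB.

+9.2 dBV

dBV = 20·log₁₀(V / 1.000 V).
20·log₁₀(2.88/1.000) = +9.2 dBV.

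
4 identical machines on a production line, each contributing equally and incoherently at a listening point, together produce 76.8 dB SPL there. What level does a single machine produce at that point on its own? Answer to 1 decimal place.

4 equal incoherent sources add 10·log₁₀(4) = 6.02 dB over one source.
L_one = 76.8 − 6.02 = 70.8 dB SPL.

70.8 dB SPL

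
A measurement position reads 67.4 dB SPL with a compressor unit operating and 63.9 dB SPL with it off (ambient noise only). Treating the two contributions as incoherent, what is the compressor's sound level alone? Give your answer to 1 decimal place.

64.8 dB SPL

Subtract intensities: L_src = 10·log₁₀(10^(L_total/10) − 10^(L_bg/10)).
L_src = 10·log₁₀(10^(67.4/10) − 10^(63.9/10)) = 10·log₁₀(3041000) = 64.8 dB SPL.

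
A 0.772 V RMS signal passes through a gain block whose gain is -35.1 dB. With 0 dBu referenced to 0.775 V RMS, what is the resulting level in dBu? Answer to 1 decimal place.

Input level: 20·log₁₀(0.772/0.775) = -0.03 dBu.
Output: -0.03 − 35.1 = -35.1 dBu.

-35.1 dBu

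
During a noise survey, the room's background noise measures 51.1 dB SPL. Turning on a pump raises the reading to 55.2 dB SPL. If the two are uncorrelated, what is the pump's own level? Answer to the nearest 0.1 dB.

53.1 dB SPL

Remove the background by subtracting linear intensities:
L_src = 10·log₁₀(10^(55.2/10) − 10^(51.1/10)) = 10·log₁₀(202300) = 53.1 dB SPL.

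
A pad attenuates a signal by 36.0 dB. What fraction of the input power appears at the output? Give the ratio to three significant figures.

Power ratio = 10^(dB/10).
10^(-36.0/10) = 10^(-3.600) = 0.000251.

0.000251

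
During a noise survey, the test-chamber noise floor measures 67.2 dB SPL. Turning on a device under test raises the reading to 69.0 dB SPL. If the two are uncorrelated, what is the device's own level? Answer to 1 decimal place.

64.3 dB SPL

Subtract intensities: L_src = 10·log₁₀(10^(L_total/10) − 10^(L_bg/10)).
L_src = 10·log₁₀(10^(69.0/10) − 10^(67.2/10)) = 10·log₁₀(2695000) = 64.3 dB SPL.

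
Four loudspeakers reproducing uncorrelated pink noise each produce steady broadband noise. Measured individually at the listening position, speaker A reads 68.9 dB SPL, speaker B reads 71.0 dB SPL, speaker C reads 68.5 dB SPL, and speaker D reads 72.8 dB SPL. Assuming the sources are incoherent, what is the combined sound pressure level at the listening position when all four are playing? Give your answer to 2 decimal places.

Incoherent sources sum as intensities:
L_total = 10·log₁₀(10^(68.9/10) + 10^(71.0/10) + 10^(68.5/10) + 10^(72.8/10)) = 10·log₁₀(46490000) = 76.67 dB SPL.

76.67 dB SPL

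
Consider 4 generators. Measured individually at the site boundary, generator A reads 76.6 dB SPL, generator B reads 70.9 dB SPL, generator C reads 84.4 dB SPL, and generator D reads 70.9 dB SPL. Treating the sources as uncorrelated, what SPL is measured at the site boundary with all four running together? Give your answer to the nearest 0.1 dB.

85.4 dB SPL

Incoherent sources sum as intensities:
L_total = 10·log₁₀(10^(76.6/10) + 10^(70.9/10) + 10^(84.4/10) + 10^(70.9/10)) = 10·log₁₀(345700000) = 85.4 dB SPL.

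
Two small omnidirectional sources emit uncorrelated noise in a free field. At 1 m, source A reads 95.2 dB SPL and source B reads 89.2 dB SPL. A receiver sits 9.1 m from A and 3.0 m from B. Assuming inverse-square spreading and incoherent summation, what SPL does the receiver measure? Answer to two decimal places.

At the listener: L_A = 95.2 − 20·log₁₀(9.1) = 76.019 dB; L_B = 89.2 − 20·log₁₀(3.0) = 79.658 dB.
Combined: 10·log₁₀(10^(76.019/10)+10^(79.658/10)) = 81.22 dB SPL.

81.22 dB SPL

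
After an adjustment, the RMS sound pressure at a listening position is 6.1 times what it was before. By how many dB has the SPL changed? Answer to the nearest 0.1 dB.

15.7 dB

SPL change from a pressure ratio uses the 20·log₁₀ form:
20·log₁₀(6.1) = 15.7 dB.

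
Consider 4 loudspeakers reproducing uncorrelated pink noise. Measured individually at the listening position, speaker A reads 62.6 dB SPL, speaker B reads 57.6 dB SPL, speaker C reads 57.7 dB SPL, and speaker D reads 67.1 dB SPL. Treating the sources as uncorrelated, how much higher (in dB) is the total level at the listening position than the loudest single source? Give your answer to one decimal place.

2.0 dB

Add the sources as powers (linear), then convert back to dB:
L_total = 10·log₁₀(10^(62.6/10) + 10^(57.6/10) + 10^(57.7/10) + 10^(67.1/10)) = 69.09 dB SPL.
Excess over the loudest (67.1 dB): 69.09 − 67.1 = 2.0 dB.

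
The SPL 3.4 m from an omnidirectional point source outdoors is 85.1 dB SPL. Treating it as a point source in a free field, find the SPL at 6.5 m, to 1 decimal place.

Free-field point source: level drops by 20·log₁₀ of the distance ratio.
ΔL = −20·log₁₀(6.5/3.4) = -5.63 dB, so L₂ = 85.1 + (-5.63) = 79.5 dB SPL.

79.5 dB SPL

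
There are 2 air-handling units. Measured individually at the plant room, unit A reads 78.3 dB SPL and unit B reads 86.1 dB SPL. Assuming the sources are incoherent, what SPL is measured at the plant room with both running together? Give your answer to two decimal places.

86.77 dB SPL

Add the sources as powers (linear), then convert back to dB:
L_total = 10·log₁₀(10^(78.3/10) + 10^(86.1/10)) = 10·log₁₀(475000000) = 86.77 dB SPL.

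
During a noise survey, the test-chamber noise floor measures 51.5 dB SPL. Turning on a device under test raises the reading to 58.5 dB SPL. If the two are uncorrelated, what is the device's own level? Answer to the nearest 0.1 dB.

57.5 dB SPL

Remove the background by subtracting linear intensities:
L_src = 10·log₁₀(10^(58.5/10) − 10^(51.5/10)) = 10·log₁₀(566700) = 57.5 dB SPL.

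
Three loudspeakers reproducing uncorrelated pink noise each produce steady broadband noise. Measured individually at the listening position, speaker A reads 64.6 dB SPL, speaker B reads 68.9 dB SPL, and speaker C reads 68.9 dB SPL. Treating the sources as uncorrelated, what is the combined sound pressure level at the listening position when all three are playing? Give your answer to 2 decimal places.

72.65 dB SPL

Uncorrelated sources add in intensity (power), not in dB.
L_total = 10·log₁₀(10^(64.6/10) + 10^(68.9/10) + 10^(68.9/10)) = 10·log₁₀(18410000) = 72.65 dB SPL.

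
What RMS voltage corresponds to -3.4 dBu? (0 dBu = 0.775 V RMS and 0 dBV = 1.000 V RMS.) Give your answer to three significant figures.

0.524 V

V = 0.775 V × 10^(-3.4/20).
= 0.775 × 0.6761 = 0.524 V.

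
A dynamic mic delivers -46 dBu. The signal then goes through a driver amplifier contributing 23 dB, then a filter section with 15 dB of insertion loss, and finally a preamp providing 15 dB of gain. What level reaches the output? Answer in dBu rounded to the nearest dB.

In dB, series stages simply add:
-46 + 23 − 15 + 15 = -23 dBu.

-23 dBu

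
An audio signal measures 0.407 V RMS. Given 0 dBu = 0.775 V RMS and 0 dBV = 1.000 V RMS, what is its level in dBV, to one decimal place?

dBV = 20·log₁₀(V / 1.000 V).
20·log₁₀(0.407/1.000) = -7.8 dBV.

-7.8 dBV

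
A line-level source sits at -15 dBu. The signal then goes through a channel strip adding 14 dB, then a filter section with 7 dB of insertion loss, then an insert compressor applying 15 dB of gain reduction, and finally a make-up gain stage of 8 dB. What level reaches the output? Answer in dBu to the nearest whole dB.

-15 dBu

In dB, series stages simply add:
-15 + 14 − 7 − 15 + 8 = -15 dBu.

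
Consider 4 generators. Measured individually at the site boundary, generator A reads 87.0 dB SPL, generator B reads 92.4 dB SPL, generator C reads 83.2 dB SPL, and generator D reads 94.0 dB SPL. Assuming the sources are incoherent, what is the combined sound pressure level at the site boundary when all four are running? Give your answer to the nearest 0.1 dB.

Add the sources as powers (linear), then convert back to dB:
L_total = 10·log₁₀(10^(87.0/10) + 10^(92.4/10) + 10^(83.2/10) + 10^(94.0/10)) = 10·log₁₀(4960000000) = 97.0 dB SPL.

97.0 dB SPL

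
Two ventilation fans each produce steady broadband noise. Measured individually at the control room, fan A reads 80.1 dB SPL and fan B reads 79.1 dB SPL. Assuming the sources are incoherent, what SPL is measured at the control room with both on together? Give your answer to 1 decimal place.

Add the sources as powers (linear), then convert back to dB:
L_total = 10·log₁₀(10^(80.1/10) + 10^(79.1/10)) = 10·log₁₀(183600000) = 82.6 dB SPL.

82.6 dB SPL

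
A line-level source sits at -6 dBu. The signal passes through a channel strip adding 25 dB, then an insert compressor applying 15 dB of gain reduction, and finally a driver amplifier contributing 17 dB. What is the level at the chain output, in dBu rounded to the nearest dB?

In dB, series stages simply add:
-6 + 25 − 15 + 17 = +21 dBu.

+21 dBu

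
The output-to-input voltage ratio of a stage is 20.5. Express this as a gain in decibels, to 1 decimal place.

Voltage is an amplitude quantity, so gain = 20·log₁₀(V_out/V_in).
20·log₁₀(20.5) = 26.2 dB.

26.2 dB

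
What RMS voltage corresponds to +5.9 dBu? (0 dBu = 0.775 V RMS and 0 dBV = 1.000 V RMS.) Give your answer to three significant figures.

V = 0.775 V × 10^(+5.9/20).
= 0.775 × 1.972 = 1.53 V.

1.53 V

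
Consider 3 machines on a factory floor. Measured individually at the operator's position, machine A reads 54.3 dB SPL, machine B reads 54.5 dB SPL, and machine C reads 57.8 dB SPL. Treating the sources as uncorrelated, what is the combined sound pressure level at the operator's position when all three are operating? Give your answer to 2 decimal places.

60.62 dB SPL

Add the sources as powers (linear), then convert back to dB:
L_total = 10·log₁₀(10^(54.3/10) + 10^(54.5/10) + 10^(57.8/10)) = 10·log₁₀(1154000) = 60.62 dB SPL.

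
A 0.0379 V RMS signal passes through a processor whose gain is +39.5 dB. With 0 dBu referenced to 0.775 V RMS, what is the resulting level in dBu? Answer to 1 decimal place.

+13.3 dBu

Input level: 20·log₁₀(0.0379/0.775) = -26.21 dBu.
Output: -26.21 + 39.5 = +13.3 dBu.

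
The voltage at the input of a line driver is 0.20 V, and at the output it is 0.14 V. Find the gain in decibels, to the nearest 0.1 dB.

-3.1 dB

Voltage is an amplitude quantity, so gain = 20·log₁₀(V_out/V_in).
20·log₁₀(0.14/0.20) = 20·log₁₀(0.7000) = -3.1 dB.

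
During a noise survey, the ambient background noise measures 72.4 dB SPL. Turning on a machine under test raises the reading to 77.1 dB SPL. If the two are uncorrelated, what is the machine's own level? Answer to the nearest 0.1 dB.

Background correction is a power subtraction:
L_src = 10·log₁₀(10^(77.1/10) − 10^(72.4/10)) = 10·log₁₀(33910000) = 75.3 dB SPL.

75.3 dB SPL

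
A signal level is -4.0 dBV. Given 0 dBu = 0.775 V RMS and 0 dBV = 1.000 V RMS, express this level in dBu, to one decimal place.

The offset between the scales is 20·log₁₀(0.775/1.000) = −2.214 dB.
So dBu = -4.0 + 2.214 = -1.8 dBu.

-1.8 dBu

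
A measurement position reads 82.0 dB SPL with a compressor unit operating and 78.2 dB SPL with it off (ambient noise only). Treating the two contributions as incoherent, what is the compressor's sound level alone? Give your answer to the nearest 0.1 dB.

79.7 dB SPL

Subtract intensities: L_src = 10·log₁₀(10^(L_total/10) − 10^(L_bg/10)).
L_src = 10·log₁₀(10^(82.0/10) − 10^(78.2/10)) = 10·log₁₀(92420000) = 79.7 dB SPL.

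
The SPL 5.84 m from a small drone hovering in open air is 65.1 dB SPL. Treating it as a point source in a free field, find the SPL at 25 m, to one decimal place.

52.5 dB SPL

Free-field point source: level drops by 20·log₁₀ of the distance ratio.
ΔL = −20·log₁₀(25/5.84) = -12.63 dB, so L₂ = 65.1 + (-12.63) = 52.5 dB SPL.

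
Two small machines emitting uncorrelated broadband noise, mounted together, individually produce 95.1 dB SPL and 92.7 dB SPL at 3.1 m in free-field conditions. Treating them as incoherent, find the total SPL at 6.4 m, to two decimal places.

90.78 dB SPL

Combined at 3.1 m: 10·log₁₀(10^(95.1/10)+10^(92.7/10)) = 97.074 dB SPL.
Then apply −20·log₁₀(6.4/3.1) = -6.296 dB → 90.78 dB SPL.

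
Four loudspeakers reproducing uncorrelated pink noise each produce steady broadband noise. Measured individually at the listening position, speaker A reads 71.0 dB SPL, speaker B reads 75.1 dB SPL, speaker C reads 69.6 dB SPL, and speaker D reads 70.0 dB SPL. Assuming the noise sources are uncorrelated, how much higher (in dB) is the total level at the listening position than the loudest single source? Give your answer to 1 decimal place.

3.0 dB

Uncorrelated sources add in intensity (power), not in dB.
L_total = 10·log₁₀(10^(71.0/10) + 10^(75.1/10) + 10^(69.6/10) + 10^(70.0/10)) = 78.07 dB SPL.
Excess over the loudest (75.1 dB): 78.07 − 75.1 = 3.0 dB.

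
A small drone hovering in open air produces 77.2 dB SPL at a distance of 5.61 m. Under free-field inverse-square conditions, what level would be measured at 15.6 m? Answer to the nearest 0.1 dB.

68.3 dB SPL

For a point source in a free field, ΔL = −20·log₁₀(d₂/d₁).
ΔL = −20·log₁₀(15.6/5.61) = -8.88 dB, so L₂ = 77.2 + (-8.88) = 68.3 dB SPL.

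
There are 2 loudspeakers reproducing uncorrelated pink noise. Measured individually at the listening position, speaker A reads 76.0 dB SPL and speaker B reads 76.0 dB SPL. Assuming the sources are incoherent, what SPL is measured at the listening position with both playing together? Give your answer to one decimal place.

79.0 dB SPL

Incoherent sources sum as intensities:
L_total = 10·log₁₀(10^(76.0/10) + 10^(76.0/10)) = 10·log₁₀(79620000) = 79.0 dB SPL.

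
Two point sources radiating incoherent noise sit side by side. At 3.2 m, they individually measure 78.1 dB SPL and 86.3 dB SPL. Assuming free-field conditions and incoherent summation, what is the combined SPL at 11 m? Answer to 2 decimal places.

Combined at 3.2 m: 10·log₁₀(10^(78.1/10)+10^(86.3/10)) = 86.912 dB SPL.
Then apply −20·log₁₀(11/3.2) = -10.725 dB → 76.19 dB SPL.

76.19 dB SPL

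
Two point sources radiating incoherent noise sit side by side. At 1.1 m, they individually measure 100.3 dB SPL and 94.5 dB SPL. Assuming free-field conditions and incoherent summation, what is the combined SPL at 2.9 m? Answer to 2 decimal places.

Combined at 1.1 m: 10·log₁₀(10^(100.3/10)+10^(94.5/10)) = 101.314 dB SPL.
Then apply −20·log₁₀(2.9/1.1) = -8.420 dB → 92.89 dB SPL.

92.89 dB SPL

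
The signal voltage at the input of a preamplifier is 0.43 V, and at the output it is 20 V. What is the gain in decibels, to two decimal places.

33.35 dB

Voltage is an amplitude quantity, so gain = 20·log₁₀(V_out/V_in).
20·log₁₀(20/0.43) = 20·log₁₀(46.51) = 33.35 dB.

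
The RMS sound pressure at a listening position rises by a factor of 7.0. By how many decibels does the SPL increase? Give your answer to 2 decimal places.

SPL change from a pressure ratio uses the 20·log₁₀ form:
20·log₁₀(7.0) = 16.90 dB.

16.90 dB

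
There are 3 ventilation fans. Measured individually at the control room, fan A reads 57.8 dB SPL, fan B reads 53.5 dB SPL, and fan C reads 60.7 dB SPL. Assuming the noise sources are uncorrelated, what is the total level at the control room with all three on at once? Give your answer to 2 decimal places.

63.01 dB SPL

Incoherent sources sum as intensities:
L_total = 10·log₁₀(10^(57.8/10) + 10^(53.5/10) + 10^(60.7/10)) = 10·log₁₀(2001000) = 63.01 dB SPL.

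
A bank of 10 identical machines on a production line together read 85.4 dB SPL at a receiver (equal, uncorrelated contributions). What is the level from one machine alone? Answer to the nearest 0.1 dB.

10 equal incoherent sources add 10·log₁₀(10) = 10.00 dB over one source.
L_one = 85.4 − 10.00 = 75.4 dB SPL.

75.4 dB SPL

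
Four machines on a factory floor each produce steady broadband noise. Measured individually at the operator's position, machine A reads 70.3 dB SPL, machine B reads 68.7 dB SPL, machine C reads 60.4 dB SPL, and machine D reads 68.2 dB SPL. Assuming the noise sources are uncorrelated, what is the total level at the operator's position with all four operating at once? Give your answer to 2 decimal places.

Uncorrelated sources add in intensity (power), not in dB.
L_total = 10·log₁₀(10^(70.3/10) + 10^(68.7/10) + 10^(60.4/10) + 10^(68.2/10)) = 10·log₁₀(25830000) = 74.12 dB SPL.

74.12 dB SPL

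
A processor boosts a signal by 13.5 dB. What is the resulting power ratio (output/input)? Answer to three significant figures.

Power ratio = 10^(dB/10).
10^(13.5/10) = 10^(1.350) = 22.4.

22.4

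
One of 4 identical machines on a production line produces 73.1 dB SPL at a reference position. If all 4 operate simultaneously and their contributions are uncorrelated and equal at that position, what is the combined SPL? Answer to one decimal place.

79.1 dB SPL

4 equal incoherent sources raise the level by 10·log₁₀(4) = 6.02 dB.
L_total = 73.1 + 6.02 = 79.1 dB SPL.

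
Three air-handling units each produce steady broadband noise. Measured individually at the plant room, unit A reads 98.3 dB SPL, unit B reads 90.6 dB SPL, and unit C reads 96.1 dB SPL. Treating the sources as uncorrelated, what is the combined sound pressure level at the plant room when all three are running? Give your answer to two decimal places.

100.79 dB SPL

Incoherent sources sum as intensities:
L_total = 10·log₁₀(10^(98.3/10) + 10^(90.6/10) + 10^(96.1/10)) = 10·log₁₀(11983000000) = 100.79 dB SPL.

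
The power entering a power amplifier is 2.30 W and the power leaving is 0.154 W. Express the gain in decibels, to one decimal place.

Power ratio → dB uses the 10·log₁₀ form:
10·log₁₀(0.154/2.30) = 10·log₁₀(0.06696) = -11.7 dB.

-11.7 dB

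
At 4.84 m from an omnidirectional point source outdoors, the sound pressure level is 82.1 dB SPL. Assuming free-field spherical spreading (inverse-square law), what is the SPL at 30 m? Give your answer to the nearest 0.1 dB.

66.3 dB SPL

For a point source in a free field, ΔL = −20·log₁₀(d₂/d₁).
ΔL = −20·log₁₀(30/4.84) = -15.85 dB, so L₂ = 82.1 + (-15.85) = 66.3 dB SPL.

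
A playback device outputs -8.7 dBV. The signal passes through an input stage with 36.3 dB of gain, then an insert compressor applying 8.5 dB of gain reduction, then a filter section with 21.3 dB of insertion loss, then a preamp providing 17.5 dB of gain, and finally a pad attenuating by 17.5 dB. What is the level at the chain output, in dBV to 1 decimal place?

Gain stages sum in dB:
-8.7 + 36.3 − 8.5 − 21.3 + 17.5 − 17.5 = -2.2 dBV.

-2.2 dBV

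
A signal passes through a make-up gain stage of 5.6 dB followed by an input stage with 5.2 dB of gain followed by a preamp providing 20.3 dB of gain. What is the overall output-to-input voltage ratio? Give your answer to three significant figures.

Net gain = 5.6 + 5.2 + 20.3 = 31.1 dB.
Voltage ratio = 10^(31.1/20) = 35.9.

35.9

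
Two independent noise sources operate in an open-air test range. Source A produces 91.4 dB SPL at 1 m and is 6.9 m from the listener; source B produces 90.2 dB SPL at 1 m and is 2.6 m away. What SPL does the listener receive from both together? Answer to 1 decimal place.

At the listener: L_A = 91.4 − 20·log₁₀(6.9) = 74.62 dB; L_B = 90.2 − 20·log₁₀(2.6) = 81.90 dB.
Combined: 10·log₁₀(10^(74.62/10)+10^(81.90/10)) = 82.6 dB SPL.

82.6 dB SPL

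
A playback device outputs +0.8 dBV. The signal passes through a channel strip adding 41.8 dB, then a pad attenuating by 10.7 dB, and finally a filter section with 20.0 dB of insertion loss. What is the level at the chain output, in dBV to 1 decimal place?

In dB, series stages simply add:
+0.8 + 41.8 − 10.7 − 20.0 = +11.9 dBV.

+11.9 dBV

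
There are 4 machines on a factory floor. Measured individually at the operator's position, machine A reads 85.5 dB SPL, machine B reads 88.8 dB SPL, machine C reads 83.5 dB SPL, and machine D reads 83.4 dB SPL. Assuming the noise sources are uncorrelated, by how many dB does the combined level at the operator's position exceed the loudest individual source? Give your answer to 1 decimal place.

3.1 dB

Add the sources as powers (linear), then convert back to dB:
L_total = 10·log₁₀(10^(85.5/10) + 10^(88.8/10) + 10^(83.5/10) + 10^(83.4/10)) = 91.92 dB SPL.
Excess over the loudest (88.8 dB): 91.92 − 88.8 = 3.1 dB.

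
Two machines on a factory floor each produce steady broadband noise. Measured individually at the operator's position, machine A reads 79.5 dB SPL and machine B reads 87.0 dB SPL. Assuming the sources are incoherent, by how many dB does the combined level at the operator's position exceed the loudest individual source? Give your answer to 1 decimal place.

Incoherent sources sum as intensities:
L_total = 10·log₁₀(10^(79.5/10) + 10^(87.0/10)) = 87.71 dB SPL.
Excess over the loudest (87.0 dB): 87.71 − 87.0 = 0.7 dB.

0.7 dB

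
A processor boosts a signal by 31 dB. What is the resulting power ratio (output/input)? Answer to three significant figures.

1260

Power ratio = 10^(dB/10).
10^(31/10) = 10^(3.100) = 1260.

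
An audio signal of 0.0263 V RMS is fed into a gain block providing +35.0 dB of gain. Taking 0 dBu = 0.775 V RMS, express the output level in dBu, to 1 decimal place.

Input level: 20·log₁₀(0.0263/0.775) = -29.39 dBu.
Output: -29.39 + 35.0 = +5.6 dBu.

+5.6 dBu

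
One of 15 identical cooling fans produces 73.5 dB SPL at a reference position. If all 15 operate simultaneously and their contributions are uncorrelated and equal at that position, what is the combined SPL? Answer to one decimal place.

85.3 dB SPL

15 equal incoherent sources raise the level by 10·log₁₀(15) = 11.76 dB.
L_total = 73.5 + 11.76 = 85.3 dB SPL.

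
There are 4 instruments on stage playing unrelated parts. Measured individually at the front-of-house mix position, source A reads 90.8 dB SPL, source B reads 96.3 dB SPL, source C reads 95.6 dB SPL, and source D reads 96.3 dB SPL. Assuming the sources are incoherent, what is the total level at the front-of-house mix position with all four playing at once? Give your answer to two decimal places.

Uncorrelated sources add in intensity (power), not in dB.
L_total = 10·log₁₀(10^(90.8/10) + 10^(96.3/10) + 10^(95.6/10) + 10^(96.3/10)) = 10·log₁₀(13365000000) = 101.26 dB SPL.

101.26 dB SPL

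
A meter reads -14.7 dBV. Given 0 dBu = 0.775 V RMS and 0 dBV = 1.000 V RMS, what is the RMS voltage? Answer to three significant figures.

0.184 V

V = 1.000 V × 10^(-14.7/20).
= 1.000 × 0.1841 = 0.184 V.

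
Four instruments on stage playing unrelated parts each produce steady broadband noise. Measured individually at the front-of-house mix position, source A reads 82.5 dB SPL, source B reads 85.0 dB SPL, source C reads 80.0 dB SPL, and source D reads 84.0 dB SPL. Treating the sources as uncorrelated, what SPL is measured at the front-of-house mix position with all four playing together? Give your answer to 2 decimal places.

Incoherent sources sum as intensities:
L_total = 10·log₁₀(10^(82.5/10) + 10^(85.0/10) + 10^(80.0/10) + 10^(84.0/10)) = 10·log₁₀(845200000) = 89.27 dB SPL.

89.27 dB SPL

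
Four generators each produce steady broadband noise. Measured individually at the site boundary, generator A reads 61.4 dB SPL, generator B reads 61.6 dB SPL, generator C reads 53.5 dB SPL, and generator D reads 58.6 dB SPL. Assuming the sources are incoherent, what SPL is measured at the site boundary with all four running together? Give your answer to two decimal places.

Uncorrelated sources add in intensity (power), not in dB.
L_total = 10·log₁₀(10^(61.4/10) + 10^(61.6/10) + 10^(53.5/10) + 10^(58.6/10)) = 10·log₁₀(3774000) = 65.77 dB SPL.

65.77 dB SPL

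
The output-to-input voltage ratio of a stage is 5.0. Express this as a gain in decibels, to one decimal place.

14.0 dB

For a voltage ratio, dB = 20·log₁₀(V₂/V₁).
20·log₁₀(5.0) = 14.0 dB.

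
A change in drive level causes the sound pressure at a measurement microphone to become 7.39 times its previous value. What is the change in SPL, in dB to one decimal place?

17.4 dB

Sound pressure is an amplitude quantity: ΔL = 20·log₁₀(p₂/p₁).
20·log₁₀(7.39) = 17.4 dB.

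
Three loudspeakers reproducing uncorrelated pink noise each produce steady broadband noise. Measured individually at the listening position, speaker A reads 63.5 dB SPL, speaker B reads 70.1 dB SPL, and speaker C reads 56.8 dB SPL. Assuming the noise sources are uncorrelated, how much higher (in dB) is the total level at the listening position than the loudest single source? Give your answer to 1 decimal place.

Incoherent sources sum as intensities:
L_total = 10·log₁₀(10^(63.5/10) + 10^(70.1/10) + 10^(56.8/10)) = 71.12 dB SPL.
Excess over the loudest (70.1 dB): 71.12 − 70.1 = 1.0 dB.

1.0 dB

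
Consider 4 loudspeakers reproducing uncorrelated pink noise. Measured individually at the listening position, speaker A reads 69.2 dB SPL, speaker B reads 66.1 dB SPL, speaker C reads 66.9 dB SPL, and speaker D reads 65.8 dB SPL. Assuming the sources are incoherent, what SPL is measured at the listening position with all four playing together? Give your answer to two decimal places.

73.24 dB SPL

Uncorrelated sources add in intensity (power), not in dB.
L_total = 10·log₁₀(10^(69.2/10) + 10^(66.1/10) + 10^(66.9/10) + 10^(65.8/10)) = 10·log₁₀(21090000) = 73.24 dB SPL.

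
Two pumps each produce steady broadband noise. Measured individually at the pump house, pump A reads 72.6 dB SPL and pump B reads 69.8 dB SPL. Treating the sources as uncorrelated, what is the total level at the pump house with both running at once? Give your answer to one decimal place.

Uncorrelated sources add in intensity (power), not in dB.
L_total = 10·log₁₀(10^(72.6/10) + 10^(69.8/10)) = 10·log₁₀(27750000) = 74.4 dB SPL.

74.4 dB SPL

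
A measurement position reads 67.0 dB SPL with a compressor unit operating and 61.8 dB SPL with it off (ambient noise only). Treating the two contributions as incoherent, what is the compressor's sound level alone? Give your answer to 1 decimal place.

Subtract intensities: L_src = 10·log₁₀(10^(L_total/10) − 10^(L_bg/10)).
L_src = 10·log₁₀(10^(67.0/10) − 10^(61.8/10)) = 10·log₁₀(3498000) = 65.4 dB SPL.

65.4 dB SPL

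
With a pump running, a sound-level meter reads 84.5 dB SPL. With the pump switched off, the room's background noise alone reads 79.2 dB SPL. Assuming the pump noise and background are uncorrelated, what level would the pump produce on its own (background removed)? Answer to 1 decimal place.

83.0 dB SPL

Subtract intensities: L_src = 10·log₁₀(10^(L_total/10) − 10^(L_bg/10)).
L_src = 10·log₁₀(10^(84.5/10) − 10^(79.2/10)) = 10·log₁₀(198700000) = 83.0 dB SPL.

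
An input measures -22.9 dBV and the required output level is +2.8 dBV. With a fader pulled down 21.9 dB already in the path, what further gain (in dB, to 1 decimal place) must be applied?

The required make-up gain is the shortfall in the dB sum.
G = +2.8 − (-22.9) + 21.9 = 47.6 dB.

47.6 dB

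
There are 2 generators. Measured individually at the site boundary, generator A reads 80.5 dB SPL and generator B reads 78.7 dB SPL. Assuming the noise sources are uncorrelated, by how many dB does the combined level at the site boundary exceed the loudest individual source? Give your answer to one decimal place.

2.2 dB

Add the sources as powers (linear), then convert back to dB:
L_total = 10·log₁₀(10^(80.5/10) + 10^(78.7/10)) = 82.70 dB SPL.
Excess over the loudest (80.5 dB): 82.70 − 80.5 = 2.2 dB.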